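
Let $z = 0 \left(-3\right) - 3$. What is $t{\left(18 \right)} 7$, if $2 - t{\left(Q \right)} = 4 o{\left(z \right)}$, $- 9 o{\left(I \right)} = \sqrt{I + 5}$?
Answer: $14 + \frac{28 \sqrt{2}}{9} \approx 18.4$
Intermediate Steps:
$z = -3$ ($z = 0 - 3 = -3$)
$o{\left(I \right)} = - \frac{\sqrt{5 + I}}{9}$ ($o{\left(I \right)} = - \frac{\sqrt{I + 5}}{9} = - \frac{\sqrt{5 + I}}{9}$)
$t{\left(Q \right)} = 2 + \frac{4 \sqrt{2}}{9}$ ($t{\left(Q \right)} = 2 - 4 \left(- \frac{\sqrt{5 - 3}}{9}\right) = 2 - 4 \left(- \frac{\sqrt{2}}{9}\right) = 2 - - \frac{4 \sqrt{2}}{9} = 2 + \frac{4 \sqrt{2}}{9}$)
$t{\left(18 \right)} 7 = \left(2 + \frac{4 \sqrt{2}}{9}\right) 7 = 14 + \frac{28 \sqrt{2}}{9}$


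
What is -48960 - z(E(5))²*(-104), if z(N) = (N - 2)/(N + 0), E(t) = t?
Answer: -1223064/25 ≈ -48923.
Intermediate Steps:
z(N) = (-2 + N)/N
-48960 - z(E(5))²*(-104) = -48960 - ((-2 + 5)/5)²*(-104) = -48960 - ((⅕)*3)²*(-104) = -48960 - (⅗)²*(-104) = -48960 - 9*(-104)/25 = -48960 - 1*(-936/25) = -48960 + 936/25 = -1223064/25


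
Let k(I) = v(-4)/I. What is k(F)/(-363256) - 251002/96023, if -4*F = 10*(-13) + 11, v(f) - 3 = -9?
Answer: -1356272201797/518853846959 ≈ -2.6140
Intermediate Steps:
v(f) = -6 (v(f) = 3 - 9 = -6)
F = 119/4 (F = -(10*(-13) + 11)/4 = -(-130 + 11)/4 = -¼*(-119) = 119/4 ≈ 29.750)
k(I) = -6/I
k(F)/(-363256) - 251002/96023 = -6/119/4/(-363256) - 251002/96023 = -6*4/119*(-1/363256) - 251002*1/96023 = -24/119*(-1/363256) - 251002/96023 = 3/5403433 - 251002/96023 = -1356272201797/518853846959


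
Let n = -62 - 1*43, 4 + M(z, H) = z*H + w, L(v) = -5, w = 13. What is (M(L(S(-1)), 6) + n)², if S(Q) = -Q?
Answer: 15876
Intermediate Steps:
M(z, H) = 9 + H*z (M(z, H) = -4 + (z*H + 13) = -4 + (H*z + 13) = -4 + (13 + H*z) = 9 + H*z)
n = -105 (n = -62 - 43 = -105)
(M(L(S(-1)), 6) + n)² = ((9 + 6*(-5)) - 105)² = ((9 - 30) - 105)² = (-21 - 105)² = (-126)² = 15876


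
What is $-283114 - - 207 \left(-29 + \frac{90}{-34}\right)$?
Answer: $- \frac{4924304}{17} \approx -2.8967 \cdot 10^{5}$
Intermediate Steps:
$-283114 - - 207 \left(-29 + \frac{90}{-34}\right) = -283114 - - 207 \left(-29 + 90 \left(- \frac{1}{34}\right)\right) = -283114 - - 207 \left(-29 - \frac{45}{17}\right) = -283114 - \left(-207\right) \left(- \frac{538}{17}\right) = -283114 - \frac{111366}{17} = - \frac{4924304}{17}$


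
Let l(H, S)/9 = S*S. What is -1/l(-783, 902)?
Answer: -1/7322436 ≈ -1.3657e-7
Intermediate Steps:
l(H, S) = 9*S**2 (l(H, S) = 9*(S*S) = 9*S**2)
-1/l(-783, 902) = -1/(9*902**2) = -1/(9*813604) = -1/7322436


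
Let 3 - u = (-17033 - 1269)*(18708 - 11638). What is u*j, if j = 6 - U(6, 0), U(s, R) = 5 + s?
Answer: -646975715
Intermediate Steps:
j = -5 (j = 6 - (5 + 6) = 6 - 1*11 = 6 - 11 = -5)
u = 129395143 (u = 3 - (-17033 - 1269)*(18708 - 11638) = 3 - (-18302)*7070 = 3 - 1*(-129395140) = 3 + 129395140 = 129395143)
u*j = 129395143*(-5) = -646975715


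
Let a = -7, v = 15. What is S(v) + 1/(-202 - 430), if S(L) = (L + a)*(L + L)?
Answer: 151679/632 ≈ 240.00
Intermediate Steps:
S(L) = 2*L*(-7 + L) (S(L) = (L - 7)*(L + L) = (-7 + L)*(2*L) = 2*L*(-7 + L))
S(v) + 1/(-202 - 430) = 2*15*(-7 + 15) + 1/(-202 - 430) = 2*15*8 + 1/(-632) = 240 - 1/632 = 151679/632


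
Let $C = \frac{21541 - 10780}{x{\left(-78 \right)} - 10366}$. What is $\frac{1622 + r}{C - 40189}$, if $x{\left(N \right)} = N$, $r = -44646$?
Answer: $\frac{449342656}{419744677} \approx 1.0705$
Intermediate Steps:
$C = - \frac{10761}{10444}$ ($C = \frac{21541 - 10780}{-78 - 10366} = \frac{10761}{-10444} = 10761 \left(- \frac{1}{10444}\right) = - \frac{10761}{10444} \approx -1.0304$)
$\frac{1622 + r}{C - 40189} = \frac{1622 - 44646}{- \frac{10761}{10444} - 40189} = - \frac{43024}{- \frac{419744677}{10444}} = \left(-43024\right) \left(- \frac{10444}{419744677}\right) = \frac{449342656}{419744677}$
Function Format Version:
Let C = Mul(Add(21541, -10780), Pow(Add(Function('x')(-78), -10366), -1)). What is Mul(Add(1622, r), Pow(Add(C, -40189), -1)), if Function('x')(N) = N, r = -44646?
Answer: Rational(449342656, 419744677) ≈ 1.0705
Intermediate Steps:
C = Rational(-10761, 10444) (C = Mul(Add(21541, -10780), Pow(Add(-78, -10366), -1)) = Mul(10761, Pow(-10444, -1)) = Mul(10761, Rational(-1, 10444)) = Rational(-10761, 10444) ≈ -1.0304)
Mul(Add(1622, r), Pow(Add(C, -40189), -1)) = Mul(Add(1622, -44646), Pow(Add(Rational(-10761, 10444), -40189), -1)) = Mul(-43024, Pow(Rational(-419744677, 10444), -1)) = Mul(-43024, Rational(-10444, 419744677)) = Rational(449342656, 419744677)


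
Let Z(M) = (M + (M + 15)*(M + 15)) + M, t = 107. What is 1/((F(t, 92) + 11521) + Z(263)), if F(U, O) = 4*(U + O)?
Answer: 1/90127 ≈ 1.1095e-5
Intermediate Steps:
F(U, O) = 4*O + 4*U (F(U, O) = 4*(O + U) = 4*O + 4*U)
Z(M) = (15 + M)² + 2*M (Z(M) = (M + (15 + M)*(15 + M)) + M = (M + (15 + M)²) + M = (15 + M)² + 2*M)
1/((F(t, 92) + 11521) + Z(263)) = 1/(((4*92 + 4*107) + 11521) + ((15 + 263)² + 2*263)) = 1/(((368 + 428) + 11521) + (278² + 526)) = 1/((796 + 11521) + (77284 + 526)) = 1/(12317 + 77810) = 1/90127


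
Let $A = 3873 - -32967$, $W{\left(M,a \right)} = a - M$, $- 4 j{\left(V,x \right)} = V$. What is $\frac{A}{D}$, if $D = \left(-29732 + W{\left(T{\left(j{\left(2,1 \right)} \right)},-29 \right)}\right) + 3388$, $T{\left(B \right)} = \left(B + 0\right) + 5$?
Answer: $- \frac{4912}{3517} \approx -1.3966$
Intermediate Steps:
$j{\left(V,x \right)} = - \frac{V}{4}$
$T{\left(B \right)} = 5 + B$ ($T{\left(B \right)} = B + 5 = 5 + B$)
$A = 36840$ ($A = 3873 + 32967 = 36840$)
$D = - \frac{52755}{2}$ ($D = \left(-29732 - \left(34 - \frac{1}{2}\right)\right) + 3388 = \left(-29732 - \frac{67}{2}\right) + 3388 = - \frac{59531}{2} + 3388 = - \frac{52755}{2} \approx -26378.0$)
$\frac{A}{D} = \frac{36840}{- \frac{52755}{2}} = 36840 \left(- \frac{2}{52755}\right) = - \frac{4912}{3517}$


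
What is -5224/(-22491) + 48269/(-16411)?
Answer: -999887015/369099801 ≈ -2.7090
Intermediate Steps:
-5224/(-22491) + 48269/(-16411) = -5224*(-1/22491) + 48269*(-1/16411) = 5224/22491 - 48269/16411 = -999887015/369099801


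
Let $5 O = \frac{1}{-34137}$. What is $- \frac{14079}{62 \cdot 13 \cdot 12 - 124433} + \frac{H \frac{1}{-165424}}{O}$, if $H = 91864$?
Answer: $\frac{224929080221217}{2373027958} \approx 94786.0$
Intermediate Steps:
$O = - \frac{1}{170685}$ ($O = \frac{1}{5 \left(-34137\right)} = \frac{1}{5} \left(- \frac{1}{34137}\right) = - \frac{1}{170685} \approx -5.8587 \cdot 10^{-6}$)
$- \frac{14079}{62 \cdot 13 \cdot 12 - 124433} + \frac{H \frac{1}{-165424}}{O} = - \frac{14079}{62 \cdot 13 \cdot 12 - 124433} + \frac{91864 \frac{1}{-165424}}{- \frac{1}{170685}} = - \frac{14079}{806 \cdot 12 - 124433} + 91864 \left(- \frac{1}{165424}\right) \left(-170685\right) = - \frac{14079}{9672 - 124433} - - \frac{1959975855}{20678} = - \frac{14079}{-114761} + \frac{1959975855}{20678} = \left(-14079\right) \left(- \frac{1}{114761}\right) + \frac{1959975855}{20678} = \frac{14079}{114761} + \frac{1959975855}{20678} = \frac{224929080221217}{2373027958}$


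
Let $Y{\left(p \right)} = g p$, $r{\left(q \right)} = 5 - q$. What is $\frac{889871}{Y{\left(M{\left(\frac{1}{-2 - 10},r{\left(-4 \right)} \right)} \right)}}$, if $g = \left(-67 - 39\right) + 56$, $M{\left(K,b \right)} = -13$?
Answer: $\frac{889871}{650} \approx 1369.0$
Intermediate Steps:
$g = -50$ ($g = -106 + 56 = -50$)
$Y{\left(p \right)} = - 50 p$
$\frac{889871}{Y{\left(M{\left(\frac{1}{-2 - 10},r{\left(-4 \right)} \right)} \right)}} = \frac{889871}{\left(-50\right) \left(-13\right)} = \frac{889871}{650}$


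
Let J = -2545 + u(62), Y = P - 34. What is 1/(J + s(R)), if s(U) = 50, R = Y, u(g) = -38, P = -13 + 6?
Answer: -1/2533 ≈ -0.00039479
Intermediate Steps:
P = -7
Y = -41 (Y = -7 - 34 = -41)
R = -41
J = -2583 (J = -2545 - 38 = -2583)
1/(J + s(R)) = 1/(-2583 + 50) = 1/(-2533) = -1/2533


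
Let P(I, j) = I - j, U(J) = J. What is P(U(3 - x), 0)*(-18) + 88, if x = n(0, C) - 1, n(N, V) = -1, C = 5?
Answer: -2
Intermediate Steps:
x = -2 (x = -1 - 1 = -2)
P(U(3 - x), 0)*(-18) + 88 = ((3 - 1*(-2)) - 1*0)*(-18) + 88 = ((3 + 2) + 0)*(-18) + 88 = (5 + 0)*(-18) + 88 = 5*(-18) + 88 = -90 + 88 = -2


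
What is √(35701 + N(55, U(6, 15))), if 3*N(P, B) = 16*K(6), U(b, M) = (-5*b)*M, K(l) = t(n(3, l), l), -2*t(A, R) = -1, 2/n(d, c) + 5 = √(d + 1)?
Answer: √321333/3 ≈ 188.95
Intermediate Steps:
n(d, c) = 2/(-5 + √(1 + d)) (n(d, c) = 2/(-5 + √(d + 1)) = 2/(-5 + √(1 + d)))
t(A, R) = ½ (t(A, R) = -½*(-1) = ½)
K(l) = ½
U(b, M) = -5*M*b
N(P, B) = 8/3 (N(P, B) = (16*(½))/3 = (⅓)*8 = 8/3)
√(35701 + N(55, U(6, 15))) = √(35701 + 8/3) = √(107111/3) = √321333/3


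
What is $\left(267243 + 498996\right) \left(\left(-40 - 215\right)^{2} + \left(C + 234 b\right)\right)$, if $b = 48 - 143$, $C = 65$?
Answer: $32841003540$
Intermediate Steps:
$b = -95$ ($b = 48 - 143 = -95$)
$\left(267243 + 498996\right) \left(\left(-40 - 215\right)^{2} + \left(C + 234 b\right)\right) = \left(267243 + 498996\right) \left(\left(-40 - 215\right)^{2} + \left(65 + 234 \left(-95\right)\right)\right) = 766239 \left(\left(-255\right)^{2} + \left(65 - 22230\right)\right) = 766239 \left(65025 - 22165\right) = 766239 \cdot 42860 = 32841003540$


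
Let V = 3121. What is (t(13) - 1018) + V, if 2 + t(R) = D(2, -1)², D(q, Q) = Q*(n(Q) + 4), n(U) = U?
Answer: 2110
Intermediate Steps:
D(q, Q) = Q*(4 + Q) (D(q, Q) = Q*(Q + 4) = Q*(4 + Q))
t(R) = 7 (t(R) = -2 + (-(4 - 1))² = -2 + (-1*3)² = -2 + (-3)² = -2 + 9 = 7)
(t(13) - 1018) + V = (7 - 1018) + 3121 = -1011 + 3121 = 2110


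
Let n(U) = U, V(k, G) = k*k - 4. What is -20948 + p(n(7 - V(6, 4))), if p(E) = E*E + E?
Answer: -20348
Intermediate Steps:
V(k, G) = -4 + k² (V(k, G) = k² - 4 = -4 + k²)
p(E) = E + E² (p(E) = E² + E = E + E²)
-20948 + p(n(7 - V(6, 4))) = -20948 + (7 - (-4 + 6²))*(1 + (7 - (-4 + 6²))) = -20948 + (7 - (-4 + 36))*(1 + (7 - (-4 + 36))) = -20948 + (7 - 1*32)*(1 + (7 - 1*32)) = -20948 + (7 - 32)*(1 + (7 - 32)) = -20948 - 25*(1 - 25) = -20948 - 25*(-24) = -20948 + 600 = -20348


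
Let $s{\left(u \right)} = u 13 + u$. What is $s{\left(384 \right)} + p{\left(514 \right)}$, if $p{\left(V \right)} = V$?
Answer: $5890$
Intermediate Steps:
$s{\left(u \right)} = 14 u$ ($s{\left(u \right)} = 13 u + u = 14 u$)
$s{\left(384 \right)} + p{\left(514 \right)} = 14 \cdot 384 + 514 = 5376 + 514 = 5890$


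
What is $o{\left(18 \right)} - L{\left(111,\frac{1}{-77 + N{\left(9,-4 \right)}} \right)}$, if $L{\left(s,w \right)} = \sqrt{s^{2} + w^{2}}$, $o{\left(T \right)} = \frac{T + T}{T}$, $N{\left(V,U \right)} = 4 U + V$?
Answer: $2 - \frac{\sqrt{86936977}}{84} \approx -109.0$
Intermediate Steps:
$N{\left(V,U \right)} = V + 4 U$
$o{\left(T \right)} = 2$ ($o{\left(T \right)} = \frac{2 T}{T} = 2$)
$o{\left(18 \right)} - L{\left(111,\frac{1}{-77 + N{\left(9,-4 \right)}} \right)} = 2 - \sqrt{111^{2} + \left(\frac{1}{-77 + \left(9 + 4 \left(-4\right)\right)}\right)^{2}} = 2 - \sqrt{12321 + \left(\frac{1}{-77 + \left(9 - 16\right)}\right)^{2}} = 2 - \sqrt{12321 + \left(\frac{1}{-77 - 7}\right)^{2}} = 2 - \sqrt{12321 + \left(\frac{1}{-84}\right)^{2}} = 2 - \sqrt{12321 + \left(- \frac{1}{84}\right)^{2}} = 2 - \sqrt{12321 + \frac{1}{7056}} = 2 - \sqrt{\frac{86936977}{7056}} = 2 - \frac{\sqrt{86936977}}{84}$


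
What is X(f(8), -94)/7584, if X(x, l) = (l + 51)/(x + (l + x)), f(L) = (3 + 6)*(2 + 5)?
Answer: -43/242688 ≈ -0.00017718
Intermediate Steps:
f(L) = 63 (f(L) = 9*7 = 63)
X(x, l) = (51 + l)/(l + 2*x)
X(f(8), -94)/7584 = ((51 - 94)/(-94 + 2*63))/7584 = (-43/(-94 + 126))*(1/7584) = (-43/32)*(1/7584) = ((1/32)*(-43))*(1/7584) = -43/32*1/7584 = -43/242688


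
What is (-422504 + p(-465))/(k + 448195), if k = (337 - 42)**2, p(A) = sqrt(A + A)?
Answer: -105626/133805 + I*sqrt(930)/535220 ≈ -0.7894 + 5.6978e-5*I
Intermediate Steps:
p(A) = sqrt(2)*sqrt(A) (p(A) = sqrt(2*A) = sqrt(2)*sqrt(A))
k = 87025 (k = 295**2 = 87025)
(-422504 + p(-465))/(k + 448195) = (-422504 + sqrt(2)*sqrt(-465))/(87025 + 448195) = (-422504 + sqrt(2)*(I*sqrt(465)))/535220 = (-422504 + I*sqrt(930))*(1/535220) = -105626/133805 + I*sqrt(930)/535220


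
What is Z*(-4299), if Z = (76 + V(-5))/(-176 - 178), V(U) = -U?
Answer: 116073/118 ≈ 983.67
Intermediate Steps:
Z = -27/118 (Z = (76 - 1*(-5))/(-176 - 178) = (76 + 5)/(-354) = 81*(-1/354) = -27/118 ≈ -0.22881)
Z*(-4299) = -27/118*(-4299) = 116073/118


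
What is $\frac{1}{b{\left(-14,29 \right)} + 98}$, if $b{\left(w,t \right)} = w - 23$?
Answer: $\frac{1}{61} \approx 0.016393$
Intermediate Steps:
$b{\left(w,t \right)} = -23 + w$
$\frac{1}{b{\left(-14,29 \right)} + 98} = \frac{1}{\left(-23 - 14\right) + 98} = \frac{1}{-37 + 98} = \frac{1}{61}$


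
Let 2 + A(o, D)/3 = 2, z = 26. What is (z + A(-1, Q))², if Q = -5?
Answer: 676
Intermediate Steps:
A(o, D) = 0 (A(o, D) = -6 + 3*2 = -6 + 6 = 0)
(z + A(-1, Q))² = (26 + 0)² = 26² = 676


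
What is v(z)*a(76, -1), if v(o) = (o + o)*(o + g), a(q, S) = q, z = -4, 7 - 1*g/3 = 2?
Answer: -6688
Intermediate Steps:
g = 15 (g = 21 - 3*2 = 21 - 6 = 15)
v(o) = 2*o*(15 + o) (v(o) = (o + o)*(o + 15) = (2*o)*(15 + o) = 2*o*(15 + o))
v(z)*a(76, -1) = (2*(-4)*(15 - 4))*76 = (2*(-4)*11)*76 = -88*76 = -6688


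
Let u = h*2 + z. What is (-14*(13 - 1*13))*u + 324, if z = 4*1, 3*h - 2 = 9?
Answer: 324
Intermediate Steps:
h = 11/3 (h = ⅔ + (⅓)*9 = ⅔ + 3 = 11/3 ≈ 3.6667)
z = 4
u = 34/3 (u = (11/3)*2 + 4 = 22/3 + 4 = 34/3 ≈ 11.333)
(-14*(13 - 1*13))*u + 324 = -14*(13 - 1*13)*(34/3) + 324 = -14*(13 - 13)*(34/3) + 324 = -14*0*(34/3) + 324 = 0*(34/3) + 324 = 0 + 324 = 324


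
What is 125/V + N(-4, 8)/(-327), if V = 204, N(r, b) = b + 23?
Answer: 3839/7412 ≈ 0.51794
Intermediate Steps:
N(r, b) = 23 + b
125/V + N(-4, 8)/(-327) = 125/204 + (23 + 8)/(-327) = 125*(1/204) + 31*(-1/327) = 125/204 - 31/327 = 3839/7412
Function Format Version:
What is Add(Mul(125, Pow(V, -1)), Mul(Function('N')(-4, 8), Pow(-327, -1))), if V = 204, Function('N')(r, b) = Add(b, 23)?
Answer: Rational(3839, 7412) ≈ 0.51794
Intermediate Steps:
Function('N')(r, b) = Add(23, b)
Add(Mul(125, Pow(V, -1)), Mul(Function('N')(-4, 8), Pow(-327, -1))) = Add(Mul(125, Pow(204, -1)), Mul(Add(23, 8), Pow(-327, -1))) = Add(Mul(125, Rational(1, 204)), Mul(31, Rational(-1, 327))) = Add(Rational(125, 204), Rational(-31, 327)) = Rational(3839, 7412)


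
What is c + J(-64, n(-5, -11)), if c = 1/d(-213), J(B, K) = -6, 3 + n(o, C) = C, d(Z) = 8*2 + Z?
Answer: -1183/197 ≈ -6.0051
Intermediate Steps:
d(Z) = 16 + Z
n(o, C) = -3 + C
c = -1/197 (c = 1/(16 - 213) = 1/(-197) = -1/197 ≈ -0.0050761)
c + J(-64, n(-5, -11)) = -1/197 - 6 = -1183/197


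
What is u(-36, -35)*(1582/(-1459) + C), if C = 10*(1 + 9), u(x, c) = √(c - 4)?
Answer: 144318*I*√39/1459 ≈ 617.73*I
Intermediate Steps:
u(x, c) = √(-4 + c)
C = 100 (C = 10*10 = 100)
u(-36, -35)*(1582/(-1459) + C) = √(-4 - 35)*(1582/(-1459) + 100) = √(-39)*(1582*(-1/1459) + 100) = (I*√39)*(-1582/1459 + 100) = (I*√39)*(144318/1459) = 144318*I*√39/1459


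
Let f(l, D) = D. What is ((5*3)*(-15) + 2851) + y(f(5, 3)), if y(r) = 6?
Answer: 2632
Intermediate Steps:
((5*3)*(-15) + 2851) + y(f(5, 3)) = ((5*3)*(-15) + 2851) + 6 = (15*(-15) + 2851) + 6 = (-225 + 2851) + 6 = 2626 + 6 = 2632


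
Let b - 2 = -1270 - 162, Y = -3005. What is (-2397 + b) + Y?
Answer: -6832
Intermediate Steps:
b = -1430 (b = 2 + (-1270 - 162) = 2 - 1432 = -1430)
(-2397 + b) + Y = (-2397 - 1430) - 3005 = -3827 - 3005 = -6832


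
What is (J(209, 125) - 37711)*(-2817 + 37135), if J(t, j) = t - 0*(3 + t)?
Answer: -1286993636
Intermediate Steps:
J(t, j) = t (J(t, j) = t - 6*0 = t + 0 = t)
(J(209, 125) - 37711)*(-2817 + 37135) = (209 - 37711)*(-2817 + 37135) = -37502*34318 = -1286993636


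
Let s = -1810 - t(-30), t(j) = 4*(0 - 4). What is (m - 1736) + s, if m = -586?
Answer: -4116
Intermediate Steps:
t(j) = -16 (t(j) = 4*(-4) = -16)
s = -1794 (s = -1810 - 1*(-16) = -1810 + 16 = -1794)
(m - 1736) + s = (-586 - 1736) - 1794 = -2322 - 1794 = -4116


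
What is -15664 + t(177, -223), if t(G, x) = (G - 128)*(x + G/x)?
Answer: -5938466/223 ≈ -26630.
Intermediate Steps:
t(G, x) = (-128 + G)*(x + G/x)
-15664 + t(177, -223) = -15664 + (177**2 - 128*177 + (-223)**2*(-128 + 177))/(-223) = -15664 - (31329 - 22656 + 49729*49)/223 = -15664 - (31329 - 22656 + 2436721)/223 = -15664 - 1/223*2445394 = -15664 - 2445394/223 = -5938466/223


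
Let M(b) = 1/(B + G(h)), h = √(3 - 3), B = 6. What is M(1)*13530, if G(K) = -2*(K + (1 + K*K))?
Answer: 6765/2 ≈ 3382.5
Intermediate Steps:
h = 0 (h = √0 = 0)
G(K) = -2 - 2*K - 2*K² (G(K) = -2*(K + (1 + K²)) = -2*(1 + K + K²) = -2 - 2*K - 2*K²)
M(b) = ¼ (M(b) = 1/(6 + (-2 - 2*0 - 2*0²)) = 1/(6 + (-2 + 0 - 2*0)) = 1/(6 + (-2 + 0 + 0)) = 1/(6 - 2) = 1/4 = ¼)
M(1)*13530 = (¼)*13530 = 6765/2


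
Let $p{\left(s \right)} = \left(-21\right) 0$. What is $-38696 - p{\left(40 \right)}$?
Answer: $-38696$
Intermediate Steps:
$p{\left(s \right)} = 0$
$-38696 - p{\left(40 \right)} = -38696 - 0 = -38696 + 0 = -38696$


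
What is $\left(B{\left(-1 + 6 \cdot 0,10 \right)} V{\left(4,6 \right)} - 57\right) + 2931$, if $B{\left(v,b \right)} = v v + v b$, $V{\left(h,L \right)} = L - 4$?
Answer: $2856$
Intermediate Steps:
$V{\left(h,L \right)} = -4 + L$ ($V{\left(h,L \right)} = L - 4 = -4 + L$)
$B{\left(v,b \right)} = v^{2} + b v$
$\left(B{\left(-1 + 6 \cdot 0,10 \right)} V{\left(4,6 \right)} - 57\right) + 2931 = \left(\left(-1 + 6 \cdot 0\right) \left(10 + \left(-1 + 6 \cdot 0\right)\right) \left(-4 + 6\right) - 57\right) + 2931 = \left(\left(-1 + 0\right) \left(10 + \left(-1 + 0\right)\right) 2 - 57\right) + 2931 = \left(- (10 - 1) 2 - 57\right) + 2931 = \left(\left(-1\right) 9 \cdot 2 - 57\right) + 2931 = \left(\left(-9\right) 2 - 57\right) + 2931 = \left(-18 - 57\right) + 2931 = -75 + 2931 = 2856$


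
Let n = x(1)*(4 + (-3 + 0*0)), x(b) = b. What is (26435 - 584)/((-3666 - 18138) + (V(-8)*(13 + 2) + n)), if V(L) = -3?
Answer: -25851/21848 ≈ -1.1832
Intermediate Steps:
n = 1 (n = 1*(4 + (-3 + 0*0)) = 1*(4 + (-3 + 0)) = 1*(4 - 3) = 1*1 = 1)
(26435 - 584)/((-3666 - 18138) + (V(-8)*(13 + 2) + n)) = (26435 - 584)/((-3666 - 18138) + (-3*(13 + 2) + 1)) = 25851/(-21804 + (-3*15 + 1)) = 25851/(-21804 + (-45 + 1)) = 25851/(-21804 - 44) = 25851/(-21848) = 25851*(-1/21848) = -25851/21848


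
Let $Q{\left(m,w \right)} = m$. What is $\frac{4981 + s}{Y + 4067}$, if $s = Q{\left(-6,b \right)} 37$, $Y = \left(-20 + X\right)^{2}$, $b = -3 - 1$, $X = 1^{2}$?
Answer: $\frac{4759}{4428} \approx 1.0748$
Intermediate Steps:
$X = 1$
$b = -4$ ($b = -3 - 1 = -4$)
$Y = 361$ ($Y = \left(-20 + 1\right)^{2} = \left(-19\right)^{2} = 361$)
$s = -222$ ($s = \left(-6\right) 37 = -222$)
$\frac{4981 + s}{Y + 4067} = \frac{4981 - 222}{361 + 4067} = \frac{4759}{4428}$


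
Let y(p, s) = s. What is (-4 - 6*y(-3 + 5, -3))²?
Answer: 196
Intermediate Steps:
(-4 - 6*y(-3 + 5, -3))² = (-4 - 6*(-3))² = (-4 + 18)² = 14² = 196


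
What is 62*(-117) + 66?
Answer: -7188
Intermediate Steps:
62*(-117) + 66 = -7254 + 66 = -7188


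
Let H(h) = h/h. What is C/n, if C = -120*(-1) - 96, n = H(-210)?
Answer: 24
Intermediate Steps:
H(h) = 1
n = 1
C = 24 (C = 120 - 96 = 24)
C/n = 24/1 = 24*1 = 24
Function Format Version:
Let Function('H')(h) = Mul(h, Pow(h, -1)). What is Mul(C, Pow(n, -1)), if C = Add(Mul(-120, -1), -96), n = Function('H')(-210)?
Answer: 24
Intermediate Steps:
Function('H')(h) = 1
n = 1
C = 24 (C = Add(120, -96) = 24)
Mul(C, Pow(n, -1)) = Mul(24, Pow(1, -1)) = Mul(24, 1) = 24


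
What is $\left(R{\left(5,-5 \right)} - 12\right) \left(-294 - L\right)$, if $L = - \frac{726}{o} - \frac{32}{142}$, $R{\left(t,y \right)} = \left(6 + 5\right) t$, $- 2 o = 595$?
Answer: $- \frac{538084886}{42245} \approx -12737.0$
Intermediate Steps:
$o = - \frac{595}{2}$ ($o = \left(- \frac{1}{2}\right) 595 = - \frac{595}{2} \approx -297.5$)
$R{\left(t,y \right)} = 11 t$
$L = \frac{93572}{42245}$ ($L = - \frac{726}{- \frac{595}{2}} - \frac{32}{142} = \left(-726\right) \left(- \frac{2}{595}\right) - \frac{16}{71} = \frac{1452}{595} - \frac{16}{71} = \frac{93572}{42245} \approx 2.215$)
$\left(R{\left(5,-5 \right)} - 12\right) \left(-294 - L\right) = \left(11 \cdot 5 - 12\right) \left(-294 - \frac{93572}{42245}\right) = \left(55 - 12\right) \left(-294 - \frac{93572}{42245}\right) = 43 \left(- \frac{12513602}{42245}\right) = - \frac{538084886}{42245}$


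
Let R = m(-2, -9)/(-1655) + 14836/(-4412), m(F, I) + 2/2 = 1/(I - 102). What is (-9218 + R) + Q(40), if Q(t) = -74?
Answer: -1883487744889/202626615 ≈ -9295.4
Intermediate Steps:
m(F, I) = -1 + 1/(-102 + I) (m(F, I) = -1 + 1/(I - 102) = -1 + 1/(-102 + I))
R = -681238309/202626615 (R = ((103 - 1*(-9))/(-102 - 9))/(-1655) + 14836/(-4412) = ((103 + 9)/(-111))*(-1/1655) + 14836*(-1/4412) = -1/111*112*(-1/1655) - 3709/1103 = -112/111*(-1/1655) - 3709/1103 = 112/183705 - 3709/1103 = -681238309/202626615 ≈ -3.3620)
(-9218 + R) + Q(40) = (-9218 - 681238309/202626615) - 74 = -1868493375379/202626615 - 74 = -1883487744889/202626615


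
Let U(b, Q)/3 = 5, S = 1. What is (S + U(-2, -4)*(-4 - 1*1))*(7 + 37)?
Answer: -3256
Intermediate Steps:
U(b, Q) = 15 (U(b, Q) = 3*5 = 15)
(S + U(-2, -4)*(-4 - 1*1))*(7 + 37) = (1 + 15*(-4 - 1*1))*(7 + 37) = (1 + 15*(-4 - 1))*44 = (1 + 15*(-5))*44 = (1 - 75)*44 = -74*44 = -3256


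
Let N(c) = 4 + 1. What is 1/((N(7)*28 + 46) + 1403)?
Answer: 1/1589 ≈ 0.00062933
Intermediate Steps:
N(c) = 5
1/((N(7)*28 + 46) + 1403) = 1/((5*28 + 46) + 1403) = 1/((140 + 46) + 1403) = 1/(186 + 1403) = 1/1589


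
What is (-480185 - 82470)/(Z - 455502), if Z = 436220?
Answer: 562655/19282 ≈ 29.180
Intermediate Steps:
(-480185 - 82470)/(Z - 455502) = (-480185 - 82470)/(436220 - 455502) = -562655/(-19282) = -562655*(-1/19282) = 562655/19282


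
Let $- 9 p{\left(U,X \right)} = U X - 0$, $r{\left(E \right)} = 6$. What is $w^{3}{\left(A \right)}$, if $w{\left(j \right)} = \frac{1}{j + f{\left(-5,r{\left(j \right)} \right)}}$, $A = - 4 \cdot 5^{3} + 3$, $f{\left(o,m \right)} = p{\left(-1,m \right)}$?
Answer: $- \frac{27}{3301293169} \approx -8.1786 \cdot 10^{-9}$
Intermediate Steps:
$p{\left(U,X \right)} = - \frac{U X}{9}$ ($p{\left(U,X \right)} = - \frac{U X - 0}{9} = - \frac{U X + 0}{9} = - \frac{U X}{9}$)
$f{\left(o,m \right)} = \frac{m}{9}$ ($f{\left(o,m \right)} = \left(- \frac{1}{9}\right) \left(-1\right) m = \frac{m}{9}$)
$A = -497$ ($A = \left(-4\right) 125 + 3 = -500 + 3 = -497$)
$w{\left(j \right)} = \frac{1}{\frac{2}{3} + j}$ ($w{\left(j \right)} = \frac{1}{j + \frac{1}{9} \cdot 6} = \frac{1}{j + \frac{2}{3}} = \frac{1}{\frac{2}{3} + j}$)
$w^{3}{\left(A \right)} = \left(\frac{3}{2 + 3 \left(-497\right)}\right)^{3} = \left(\frac{3}{2 - 1491}\right)^{3} = \left(\frac{3}{-1489}\right)^{3} = \left(3 \left(- \frac{1}{1489}\right)\right)^{3} = \left(- \frac{3}{1489}\right)^{3} = - \frac{27}{3301293169}$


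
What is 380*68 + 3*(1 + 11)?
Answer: 25876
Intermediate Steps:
380*68 + 3*(1 + 11) = 25840 + 3*12 = 25840 + 36 = 25876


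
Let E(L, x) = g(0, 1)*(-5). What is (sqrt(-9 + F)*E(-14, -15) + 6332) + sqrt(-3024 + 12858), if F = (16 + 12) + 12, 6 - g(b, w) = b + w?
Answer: 6332 + sqrt(9834) - 25*sqrt(31) ≈ 6292.0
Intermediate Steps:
g(b, w) = 6 - b - w (g(b, w) = 6 - (b + w) = 6 + (-b - w) = 6 - b - w)
E(L, x) = -25 (E(L, x) = (6 - 1*0 - 1*1)*(-5) = (6 + 0 - 1)*(-5) = 5*(-5) = -25)
F = 40 (F = 28 + 12 = 40)
(sqrt(-9 + F)*E(-14, -15) + 6332) + sqrt(-3024 + 12858) = (sqrt(-9 + 40)*(-25) + 6332) + sqrt(-3024 + 12858) = (sqrt(31)*(-25) + 6332) + sqrt(9834) = (-25*sqrt(31) + 6332) + sqrt(9834) = (6332 - 25*sqrt(31)) + sqrt(9834) = 6332 + sqrt(9834) - 25*sqrt(31)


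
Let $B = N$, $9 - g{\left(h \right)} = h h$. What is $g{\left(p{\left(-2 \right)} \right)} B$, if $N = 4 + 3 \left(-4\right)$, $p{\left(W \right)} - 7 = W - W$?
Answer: $320$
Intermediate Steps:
$p{\left(W \right)} = 7$ ($p{\left(W \right)} = 7 + \left(W - W\right) = 7 + 0 = 7$)
$g{\left(h \right)} = 9 - h^{2}$ ($g{\left(h \right)} = 9 - h h = 9 - h^{2}$)
$N = -8$ ($N = 4 - 12 = -8$)
$B = -8$
$g{\left(p{\left(-2 \right)} \right)} B = \left(9 - 7^{2}\right) \left(-8\right) = \left(9 - 49\right) \left(-8\right) = \left(-40\right) \left(-8\right) = 320$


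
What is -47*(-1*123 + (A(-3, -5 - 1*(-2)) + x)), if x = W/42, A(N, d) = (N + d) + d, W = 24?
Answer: 43240/7 ≈ 6177.1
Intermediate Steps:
A(N, d) = N + 2*d
x = 4/7 (x = 24/42 = 24*(1/42) = 4/7 ≈ 0.57143)
-47*(-1*123 + (A(-3, -5 - 1*(-2)) + x)) = -47*(-1*123 + ((-3 + 2*(-5 - 1*(-2))) + 4/7)) = -47*(-123 + ((-3 + 2*(-5 + 2)) + 4/7)) = -47*(-123 + ((-3 + 2*(-3)) + 4/7)) = -47*(-123 + ((-3 - 6) + 4/7)) = -47*(-123 + (-9 + 4/7)) = -47*(-123 - 59/7) = -47*(-920/7) = 43240/7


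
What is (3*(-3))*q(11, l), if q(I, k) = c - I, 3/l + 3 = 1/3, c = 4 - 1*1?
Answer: 72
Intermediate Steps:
c = 3 (c = 4 - 1 = 3)
l = -9/8 (l = 3/(-3 + 1/3) = 3/(-3 + 1*(⅓)) = 3/(-3 + ⅓) = 3/(-8/3) = 3*(-3/8) = -9/8 ≈ -1.1250)
q(I, k) = 3 - I
(3*(-3))*q(11, l) = (3*(-3))*(3 - 1*11) = -9*(3 - 11) = -9*(-8) = 72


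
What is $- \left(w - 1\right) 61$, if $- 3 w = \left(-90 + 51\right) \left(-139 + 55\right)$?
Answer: $66673$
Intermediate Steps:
$w = -1092$ ($w = - \frac{\left(-90 + 51\right) \left(-139 + 55\right)}{3} = - \frac{\left(-39\right) \left(-84\right)}{3} = \left(- \frac{1}{3}\right) 3276 = -1092$)
$- \left(w - 1\right) 61 = - \left(-1092 - 1\right) 61 = - \left(-1093\right) 61 = \left(-1\right) \left(-66673\right) = 66673$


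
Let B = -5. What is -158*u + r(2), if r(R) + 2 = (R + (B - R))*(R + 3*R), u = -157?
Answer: 24764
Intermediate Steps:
r(R) = -2 - 20*R (r(R) = -2 + (R + (-5 - R))*(R + 3*R) = -2 - 20*R)
-158*u + r(2) = -158*(-157) + (-2 - 20*2) = 24806 + (-2 - 40) = 24806 - 42 = 24764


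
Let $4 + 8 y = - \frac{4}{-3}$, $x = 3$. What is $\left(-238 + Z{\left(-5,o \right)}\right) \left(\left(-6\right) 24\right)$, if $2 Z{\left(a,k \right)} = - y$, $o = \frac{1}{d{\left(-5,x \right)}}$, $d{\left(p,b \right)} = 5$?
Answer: $34248$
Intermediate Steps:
$y = - \frac{1}{3}$ ($y = - \frac{1}{2} + \frac{\left(-4\right) \frac{1}{-3}}{8} = - \frac{1}{2} + \frac{\left(-4\right) \left(- \frac{1}{3}\right)}{8} = - \frac{1}{2} + \frac{1}{8} \cdot \frac{4}{3} = - \frac{1}{2} + \frac{1}{6} = - \frac{1}{3} \approx -0.33333$)
$o = \frac{1}{5} \approx 0.2$
$Z{\left(a,k \right)} = \frac{1}{6}$ ($Z{\left(a,k \right)} = \frac{\left(-1\right) \left(- \frac{1}{3}\right)}{2} = \frac{1}{2} \cdot \frac{1}{3} = \frac{1}{6}$)
$\left(-238 + Z{\left(-5,o \right)}\right) \left(\left(-6\right) 24\right) = \left(-238 + \frac{1}{6}\right) \left(\left(-6\right) 24\right) = \left(- \frac{1427}{6}\right) \left(-144\right) = 34248$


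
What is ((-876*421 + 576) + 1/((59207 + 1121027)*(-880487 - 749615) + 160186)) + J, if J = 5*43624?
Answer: -288777636716668201/1923901643682 ≈ -1.5010e+5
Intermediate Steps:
J = 218120
((-876*421 + 576) + 1/((59207 + 1121027)*(-880487 - 749615) + 160186)) + J = ((-876*421 + 576) + 1/((59207 + 1121027)*(-880487 - 749615) + 160186)) + 218120 = ((-368796 + 576) + 1/(1180234*(-1630102) + 160186)) + 218120 = (-368220 + 1/(-1923901803868 + 160186)) + 218120 = (-368220 + 1/(-1923901643682)) + 218120 = (-368220 - 1/1923901643682) + 218120 = -708419063236586041/1923901643682 + 218120 = -288777636716668201/1923901643682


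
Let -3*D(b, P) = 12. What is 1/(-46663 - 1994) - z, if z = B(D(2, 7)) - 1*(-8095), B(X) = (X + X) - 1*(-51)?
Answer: -395970667/48657 ≈ -8138.0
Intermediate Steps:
D(b, P) = -4 (D(b, P) = -⅓*12 = -4)
B(X) = 51 + 2*X (B(X) = 2*X + 51 = 51 + 2*X)
z = 8138 (z = (51 + 2*(-4)) - 1*(-8095) = (51 - 8) + 8095 = 43 + 8095 = 8138)
1/(-46663 - 1994) - z = 1/(-46663 - 1994) - 1*8138 = 1/(-48657) - 8138 = -1/48657 - 8138 = -395970667/48657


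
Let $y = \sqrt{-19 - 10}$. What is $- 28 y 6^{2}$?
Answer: $- 1008 i \sqrt{29} \approx - 5428.3 i$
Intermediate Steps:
$y = i \sqrt{29}$ ($y = \sqrt{-29} = i \sqrt{29} \approx 5.3852 i$)
$- 28 y 6^{2} = - 28 i \sqrt{29} \cdot 6^{2} = - 28 i \sqrt{29} \cdot 36 = - 1008 i \sqrt{29}$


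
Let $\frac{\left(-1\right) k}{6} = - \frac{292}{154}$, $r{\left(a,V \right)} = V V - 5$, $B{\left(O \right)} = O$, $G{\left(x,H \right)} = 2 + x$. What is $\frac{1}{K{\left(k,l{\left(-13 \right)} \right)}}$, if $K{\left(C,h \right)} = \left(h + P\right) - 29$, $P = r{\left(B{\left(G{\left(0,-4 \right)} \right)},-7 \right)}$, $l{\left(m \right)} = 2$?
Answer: $\frac{1}{17} \approx 0.058824$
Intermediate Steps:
$r{\left(a,V \right)} = -5 + V^{2}$ ($r{\left(a,V \right)} = V^{2} - 5 = -5 + V^{2}$)
$P = 44$ ($P = -5 + \left(-7\right)^{2} = -5 + 49 = 44$)
$k = \frac{876}{77}$ ($k = - 6 \left(- \frac{292}{154}\right) = - 6 \left(\left(-292\right) \frac{1}{154}\right) = \left(-6\right) \left(- \frac{146}{77}\right) = \frac{876}{77} \approx 11.377$)
$K{\left(C,h \right)} = 15 + h$ ($K{\left(C,h \right)} = \left(h + 44\right) - 29 = \left(44 + h\right) - 29 = 15 + h$)
$\frac{1}{K{\left(k,l{\left(-13 \right)} \right)}} = \frac{1}{15 + 2} = \frac{1}{17}$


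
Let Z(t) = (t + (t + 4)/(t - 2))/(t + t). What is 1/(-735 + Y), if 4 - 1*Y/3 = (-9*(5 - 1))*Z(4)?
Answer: -1/615 ≈ -0.0016260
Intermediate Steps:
Z(t) = (t + (4 + t)/(-2 + t))/(2*t) (Z(t) = (t + (4 + t)/(-2 + t))/((2*t)) = (t + (4 + t)/(-2 + t))*(1/(2*t)) = (t + (4 + t)/(-2 + t))/(2*t))
Y = 120 (Y = 12 - 3*(-9*(5 - 1))*(1/2)*(4 + 4**2 - 1*4)/(4*(-2 + 4)) = 12 - 3*(-9*4)*(1/2)*(1/4)*(4 + 16 - 4)/2 = 12 - (-108)*(1/2)*(1/4)*(1/2)*16 = 12 - (-108) = 12 - 3*(-36) = 12 + 108 = 120)
1/(-735 + Y) = 1/(-735 + 120) = 1/(-615) = -1/615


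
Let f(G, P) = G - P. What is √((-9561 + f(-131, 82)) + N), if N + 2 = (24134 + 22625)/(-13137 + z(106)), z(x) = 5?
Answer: I*√8604487797/938 ≈ 98.892*I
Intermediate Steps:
N = -73023/13132 (N = -2 + (24134 + 22625)/(-13137 + 5) = -2 + 46759/(-13132) = -2 + 46759*(-1/13132) = -2 - 46759/13132 = -73023/13132 ≈ -5.5607)
√((-9561 + f(-131, 82)) + N) = √((-9561 + (-131 - 1*82)) - 73023/13132) = √((-9561 + (-131 - 82)) - 73023/13132) = √((-9561 - 213) - 73023/13132) = √(-9774 - 73023/13132) = √(-128425191/13132) = I*√8604487797/938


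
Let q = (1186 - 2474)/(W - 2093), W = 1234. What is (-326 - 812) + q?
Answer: -976254/859 ≈ -1136.5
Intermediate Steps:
q = 1288/859 (q = (1186 - 2474)/(1234 - 2093) = -1288/(-859) = -1288*(-1/859) = 1288/859 ≈ 1.4994)
(-326 - 812) + q = (-326 - 812) + 1288/859 = -1138 + 1288/859 = -976254/859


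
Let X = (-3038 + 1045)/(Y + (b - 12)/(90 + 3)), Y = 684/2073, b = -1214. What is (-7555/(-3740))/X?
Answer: 36706723/2817675498 ≈ 0.013027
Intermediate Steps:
Y = 228/691 (Y = 684*(1/2073) = 228/691 ≈ 0.32996)
X = 128076159/825962 (X = (-3038 + 1045)/(228/691 + (-1214 - 12)/(90 + 3)) = -1993/(228/691 - 1226/93) = -1993/(-825962/64263) = -1993*(-64263/825962) = 128076159/825962 ≈ 155.06)
(-7555/(-3740))/X = (-7555/(-3740))/(128076159/825962) = -7555*(-1/3740)*(825962/128076159) = (1511/748)*(825962/128076159) = 36706723/2817675498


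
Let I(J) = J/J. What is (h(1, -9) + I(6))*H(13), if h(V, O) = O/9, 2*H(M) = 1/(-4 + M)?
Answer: 0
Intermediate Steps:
H(M) = 1/(2*(-4 + M))
h(V, O) = O/9 (h(V, O) = O*(⅑) = O/9)
I(J) = 1
(h(1, -9) + I(6))*H(13) = ((⅑)*(-9) + 1)*(1/(2*(-4 + 13))) = (-1 + 1)*((½)/9) = 0*((½)*(⅑)) = 0*(1/18) = 0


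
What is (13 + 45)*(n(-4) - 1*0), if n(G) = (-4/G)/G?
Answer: -29/2 ≈ -14.500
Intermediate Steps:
n(G) = -4/G²
(13 + 45)*(n(-4) - 1*0) = (13 + 45)*(-4/(-4)² - 1*0) = 58*(-4*1/16 + 0) = 58*(-¼ + 0) = 58*(-¼) = -29/2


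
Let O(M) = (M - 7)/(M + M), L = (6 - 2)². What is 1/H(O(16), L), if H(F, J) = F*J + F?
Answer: 32/153 ≈ 0.20915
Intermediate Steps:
L = 16 (L = 4² = 16)
O(M) = (-7 + M)/(2*M) (O(M) = (-7 + M)/((2*M)) = (-7 + M)*(1/(2*M)) = (-7 + M)/(2*M))
H(F, J) = F + F*J
1/H(O(16), L) = 1/(((½)*(-7 + 16)/16)*(1 + 16)) = 1/(((½)*(1/16)*9)*17) = 1/((9/32)*17) = 1/(153/32) = 32/153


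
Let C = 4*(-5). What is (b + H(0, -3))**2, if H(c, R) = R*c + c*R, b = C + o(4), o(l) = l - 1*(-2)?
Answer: 196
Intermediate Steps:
o(l) = 2 + l (o(l) = l + 2 = 2 + l)
C = -20
b = -14 (b = -20 + (2 + 4) = -20 + 6 = -14)
H(c, R) = 2*R*c (H(c, R) = R*c + R*c = 2*R*c)
(b + H(0, -3))**2 = (-14 + 2*(-3)*0)**2 = (-14 + 0)**2 = (-14)**2 = 196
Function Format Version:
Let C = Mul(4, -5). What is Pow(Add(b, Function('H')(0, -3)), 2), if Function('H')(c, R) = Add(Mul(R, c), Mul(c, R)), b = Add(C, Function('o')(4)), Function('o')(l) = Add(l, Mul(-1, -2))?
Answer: 196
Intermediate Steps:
Function('o')(l) = Add(2, l) (Function('o')(l) = Add(l, 2) = Add(2, l))
C = -20
b = -14 (b = Add(-20, Add(2, 4)) = Add(-20, 6) = -14)
Function('H')(c, R) = Mul(2, R, c) (Function('H')(c, R) = Add(Mul(R, c), Mul(R, c)) = Mul(2, R, c))
Pow(Add(b, Function('H')(0, -3)), 2) = Pow(Add(-14, Mul(2, -3, 0)), 2) = Pow(Add(-14, 0), 2) = Pow(-14, 2) = 196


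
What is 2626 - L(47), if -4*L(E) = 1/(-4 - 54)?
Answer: 609231/232 ≈ 2626.0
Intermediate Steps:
L(E) = 1/232 (L(E) = -1/(4*(-4 - 54)) = -1/4/(-58) = -1/4*(-1/58) = 1/232)
2626 - L(47) = 2626 - 1*1/232 = 2626 - 1/232 = 609231/232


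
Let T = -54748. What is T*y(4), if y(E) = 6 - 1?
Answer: -273740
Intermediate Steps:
y(E) = 5
T*y(4) = -54748*5 = -273740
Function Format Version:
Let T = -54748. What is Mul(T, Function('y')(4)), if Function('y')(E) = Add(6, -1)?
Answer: -273740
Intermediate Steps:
Function('y')(E) = 5
Mul(T, Function('y')(4)) = Mul(-54748, 5) = -273740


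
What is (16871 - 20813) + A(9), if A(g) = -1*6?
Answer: -3948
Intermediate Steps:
A(g) = -6
(16871 - 20813) + A(9) = (16871 - 20813) - 6 = -3942 - 6 = -3948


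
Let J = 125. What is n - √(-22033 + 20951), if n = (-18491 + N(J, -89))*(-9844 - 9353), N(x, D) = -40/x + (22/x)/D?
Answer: 3949129226529/11125 - I*√1082 ≈ 3.5498e+8 - 32.894*I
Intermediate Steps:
N(x, D) = -40/x + 22/(D*x)
n = 3949129226529/11125 (n = (-18491 + 2*(11 - 20*(-89))/(-89*125))*(-9844 - 9353) = (-18491 + 2*(-1/89)*(1/125)*(11 + 1780))*(-19197) = (-18491 + 2*(-1/89)*(1/125)*1791)*(-19197) = (-18491 - 3582/11125)*(-19197) = -205715957/11125*(-19197) = 3949129226529/11125 ≈ 3.5498e+8)
n - √(-22033 + 20951) = 3949129226529/11125 - √(-22033 + 20951) = 3949129226529/11125 - √(-1082) = 3949129226529/11125 - I*√1082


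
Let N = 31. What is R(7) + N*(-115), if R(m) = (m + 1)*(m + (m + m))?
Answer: -3397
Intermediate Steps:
R(m) = 3*m*(1 + m) (R(m) = (1 + m)*(m + 2*m) = (1 + m)*(3*m) = 3*m*(1 + m))
R(7) + N*(-115) = 3*7*(1 + 7) + 31*(-115) = 3*7*8 - 3565 = 168 - 3565 = -3397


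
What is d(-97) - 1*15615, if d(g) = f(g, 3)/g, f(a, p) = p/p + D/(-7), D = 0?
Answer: -1514656/97 ≈ -15615.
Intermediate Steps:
f(a, p) = 1 (f(a, p) = p/p + 0/(-7) = 1 + 0*(-1/7) = 1 + 0 = 1)
d(g) = 1/g
d(-97) - 1*15615 = 1/(-97) - 1*15615 = -1/97 - 15615 = -1514656/97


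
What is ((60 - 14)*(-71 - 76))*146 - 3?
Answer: -987255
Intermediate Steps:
((60 - 14)*(-71 - 76))*146 - 3 = (46*(-147))*146 - 3 = -6762*146 - 3 = -987252 - 3 = -987255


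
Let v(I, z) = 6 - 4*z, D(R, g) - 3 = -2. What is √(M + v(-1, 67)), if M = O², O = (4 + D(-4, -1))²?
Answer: 11*√3 ≈ 19.053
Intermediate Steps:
D(R, g) = 1 (D(R, g) = 3 - 2 = 1)
O = 25 (O = (4 + 1)² = 5² = 25)
M = 625 (M = 25² = 625)
√(M + v(-1, 67)) = √(625 + (6 - 4*67)) = √(625 + (6 - 268)) = √(625 - 262) = √363 = 11*√3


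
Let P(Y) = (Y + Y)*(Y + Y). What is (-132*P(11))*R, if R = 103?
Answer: -6580464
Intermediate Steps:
P(Y) = 4*Y² (P(Y) = (2*Y)*(2*Y) = 4*Y²)
(-132*P(11))*R = -528*11²*103 = -528*121*103 = -132*484*103 = -63888*103 = -6580464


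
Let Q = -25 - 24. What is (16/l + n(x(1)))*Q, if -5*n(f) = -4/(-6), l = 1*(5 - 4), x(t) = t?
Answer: -11662/15 ≈ -777.47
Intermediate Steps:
Q = -49
l = 1 (l = 1*1 = 1)
n(f) = -2/15 (n(f) = -(-4)/(5*(-6)) = -(-4)*(-1)/(5*6) = -⅕*⅔ = -2/15)
(16/l + n(x(1)))*Q = (16/1 - 2/15)*(-49) = (16*1 - 2/15)*(-49) = (16 - 2/15)*(-49) = (238/15)*(-49) = -11662/15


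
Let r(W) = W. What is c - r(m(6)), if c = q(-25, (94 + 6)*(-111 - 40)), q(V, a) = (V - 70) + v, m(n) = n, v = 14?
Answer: -87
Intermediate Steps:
q(V, a) = -56 + V (q(V, a) = (V - 70) + 14 = (-70 + V) + 14 = -56 + V)
c = -81 (c = -56 - 25 = -81)
c - r(m(6)) = -81 - 1*6 = -81 - 6 = -87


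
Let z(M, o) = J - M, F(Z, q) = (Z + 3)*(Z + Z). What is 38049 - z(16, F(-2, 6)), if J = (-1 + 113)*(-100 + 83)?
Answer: 39969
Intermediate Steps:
F(Z, q) = 2*Z*(3 + Z) (F(Z, q) = (3 + Z)*(2*Z) = 2*Z*(3 + Z))
J = -1904 (J = 112*(-17) = -1904)
z(M, o) = -1904 - M
38049 - z(16, F(-2, 6)) = 38049 - (-1904 - 1*16) = 38049 - (-1904 - 16) = 38049 - 1*(-1920) = 38049 + 1920 = 39969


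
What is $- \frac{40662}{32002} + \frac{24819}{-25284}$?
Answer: $- \frac{303725941}{134856428} \approx -2.2522$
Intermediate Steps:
$- \frac{40662}{32002} + \frac{24819}{-25284} = \left(-40662\right) \frac{1}{32002} + 24819 \left(- \frac{1}{25284}\right) = - \frac{20331}{16001} - \frac{8273}{8428} = - \frac{303725941}{134856428}$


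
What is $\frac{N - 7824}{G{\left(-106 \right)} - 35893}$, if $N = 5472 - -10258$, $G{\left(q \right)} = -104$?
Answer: $- \frac{7906}{35997} \approx -0.21963$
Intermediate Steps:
$N = 15730$ ($N = 5472 + 10258 = 15730$)
$\frac{N - 7824}{G{\left(-106 \right)} - 35893} = \frac{15730 - 7824}{-104 - 35893} = \frac{7906}{-35997} = 7906 \left(- \frac{1}{35997}\right) = - \frac{7906}{35997}$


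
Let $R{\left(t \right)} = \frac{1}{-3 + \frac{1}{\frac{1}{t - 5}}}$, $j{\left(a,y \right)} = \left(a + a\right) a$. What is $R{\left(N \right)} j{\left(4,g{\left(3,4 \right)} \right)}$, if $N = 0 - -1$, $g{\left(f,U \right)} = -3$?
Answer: $- \frac{32}{7} \approx -4.5714$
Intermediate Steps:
$j{\left(a,y \right)} = 2 a^{2}$ ($j{\left(a,y \right)} = 2 a a = 2 a^{2}$)
$N = 1$ ($N = 0 + 1 = 1$)
$R{\left(t \right)} = \frac{1}{-8 + t}$ ($R{\left(t \right)} = \frac{1}{-3 + \frac{1}{\frac{1}{-5 + t}}} = \frac{1}{-3 + \left(-5 + t\right)} = \frac{1}{-8 + t}$)
$R{\left(N \right)} j{\left(4,g{\left(3,4 \right)} \right)} = \frac{2 \cdot 4^{2}}{-8 + 1} = \frac{2 \cdot 16}{-7} = \left(- \frac{1}{7}\right) 32 = - \frac{32}{7}$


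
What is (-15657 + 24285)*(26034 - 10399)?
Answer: 134898780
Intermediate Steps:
(-15657 + 24285)*(26034 - 10399) = 8628*15635 = 134898780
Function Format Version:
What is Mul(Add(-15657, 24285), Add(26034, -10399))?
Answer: 134898780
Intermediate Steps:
Mul(Add(-15657, 24285), Add(26034, -10399)) = Mul(8628, 15635) = 134898780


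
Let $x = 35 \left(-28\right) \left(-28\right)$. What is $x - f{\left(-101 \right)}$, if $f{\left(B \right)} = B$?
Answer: $27541$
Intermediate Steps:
$x = 27440$ ($x = \left(-980\right) \left(-28\right) = 27440$)
$x - f{\left(-101 \right)} = 27440 - -101 = 27440 + 101 = 27541$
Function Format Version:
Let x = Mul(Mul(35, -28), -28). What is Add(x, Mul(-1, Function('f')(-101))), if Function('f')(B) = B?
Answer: 27541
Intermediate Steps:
x = 27440 (x = Mul(-980, -28) = 27440)
Add(x, Mul(-1, Function('f')(-101))) = Add(27440, Mul(-1, -101)) = Add(27440, 101) = 27541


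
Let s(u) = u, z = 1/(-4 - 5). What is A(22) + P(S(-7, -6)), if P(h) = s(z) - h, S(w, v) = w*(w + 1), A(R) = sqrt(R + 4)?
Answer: -379/9 + sqrt(26) ≈ -37.012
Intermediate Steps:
z = -1/9 (z = 1/(-9) = -1/9 ≈ -0.11111)
A(R) = sqrt(4 + R)
S(w, v) = w*(1 + w)
P(h) = -1/9 - h
A(22) + P(S(-7, -6)) = sqrt(4 + 22) + (-1/9 - (-7)*(1 - 7)) = sqrt(26) + (-1/9 - (-7)*(-6)) = sqrt(26) + (-1/9 - 1*42) = sqrt(26) + (-1/9 - 42) = sqrt(26) - 379/9 = -379/9 + sqrt(26)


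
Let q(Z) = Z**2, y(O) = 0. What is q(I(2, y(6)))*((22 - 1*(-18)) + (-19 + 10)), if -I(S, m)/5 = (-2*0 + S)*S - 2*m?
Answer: 12400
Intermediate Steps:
I(S, m) = -5*S**2 + 10*m (I(S, m) = -5*((-2*0 + S)*S - 2*m) = -5*((0 + S)*S - 2*m) = -5*(S*S - 2*m) = -5*(S**2 - 2*m) = -5*S**2 + 10*m)
q(I(2, y(6)))*((22 - 1*(-18)) + (-19 + 10)) = (-5*2**2 + 10*0)**2*((22 - 1*(-18)) + (-19 + 10)) = (-5*4 + 0)**2*((22 + 18) - 9) = (-20 + 0)**2*(40 - 9) = (-20)**2*31 = 400*31 = 12400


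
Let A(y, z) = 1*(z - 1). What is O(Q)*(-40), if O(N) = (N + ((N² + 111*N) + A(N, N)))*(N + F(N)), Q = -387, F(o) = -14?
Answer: 1700833480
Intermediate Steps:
A(y, z) = -1 + z (A(y, z) = 1*(-1 + z) = -1 + z)
O(N) = (-14 + N)*(-1 + N² + 113*N) (O(N) = (N + ((N² + 111*N) + (-1 + N)))*(N - 14) = (N + (-1 + N² + 112*N))*(-14 + N) = (-1 + N² + 113*N)*(-14 + N) = (-14 + N)*(-1 + N² + 113*N))
O(Q)*(-40) = (14 + (-387)³ - 1583*(-387) + 99*(-387)²)*(-40) = (14 - 57960603 + 612621 + 99*149769)*(-40) = (14 - 57960603 + 612621 + 14827131)*(-40) = -42520837*(-40) = 1700833480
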